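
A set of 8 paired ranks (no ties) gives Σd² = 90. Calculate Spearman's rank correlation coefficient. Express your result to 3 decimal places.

-0.071

ρ = 1 − 6Σd² / [n(n²−1)] = 1 − 6×90 / (8×63)
  = 1 − 540/504 = 1 − 1.0714 ≈ -0.071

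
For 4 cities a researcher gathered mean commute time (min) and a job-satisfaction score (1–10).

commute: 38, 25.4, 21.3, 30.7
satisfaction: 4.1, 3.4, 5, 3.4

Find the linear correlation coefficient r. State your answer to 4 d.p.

n = 4, Σx = 115.4, Σy = 15.9, Σx² = 3485.34, Σy² = 64.93, Σxy = 453.04
nΣxy − ΣxΣy = 1812.16 − 1834.86 = -22.7
nΣx² − (Σx)² = 13941.36 − 13317.16 = 624.2; nΣy² − (Σy)² = 259.72 − 252.81 = 6.91
r = -22.7 / √(624.2 × 6.91) = -22.7 / 65.6751 ≈ -0.3456

-0.3456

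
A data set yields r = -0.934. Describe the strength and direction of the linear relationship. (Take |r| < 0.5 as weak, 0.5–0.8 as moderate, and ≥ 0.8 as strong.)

strong negative

r = -0.934 < 0 so the relationship is negative.
|r| = 0.934, which falls in the strong range.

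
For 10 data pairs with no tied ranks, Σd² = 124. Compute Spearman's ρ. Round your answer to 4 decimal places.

ρ = 1 − 6Σd² / [n(n²−1)] = 1 − 6×124 / (10×99)
  = 1 − 744/990 = 1 − 0.75152 ≈ 0.2485

0.2485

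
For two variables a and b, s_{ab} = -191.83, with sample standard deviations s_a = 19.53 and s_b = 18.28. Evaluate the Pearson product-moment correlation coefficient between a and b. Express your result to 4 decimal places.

r = Cov(a,b) / (s_a · s_b) = -191.83 / (19.53 × 18.28)
  = -191.83 / 357.0084 ≈ -0.5373

-0.5373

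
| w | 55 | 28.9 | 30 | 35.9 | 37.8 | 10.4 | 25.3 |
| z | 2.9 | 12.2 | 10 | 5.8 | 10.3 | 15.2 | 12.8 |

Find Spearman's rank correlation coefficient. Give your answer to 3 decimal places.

Rank w: 7, 3, 4, 5, 6, 1, 2
Rank z: 1, 5, 3, 2, 4, 7, 6
d = rank(w) − rank(z): 6, -2, 1, 3, 2, -6, -4; Σd² = 106
ρ = 1 − 6Σd² / [n(n²−1)] = 1 − 6×106 / (7×48) = 1 − 636/336 ≈ -0.893

-0.893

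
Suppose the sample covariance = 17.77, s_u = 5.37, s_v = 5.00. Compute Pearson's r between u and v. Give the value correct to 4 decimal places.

0.6618

r = Cov(u,v) / (s_u · s_v) = 17.77 / (5.37 × 5.00)
  = 17.77 / 26.8500 ≈ 0.6618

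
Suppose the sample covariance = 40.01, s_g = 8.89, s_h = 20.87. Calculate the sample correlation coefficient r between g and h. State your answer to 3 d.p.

0.216

r = Cov(g,h) / (s_g · s_h) = 40.01 / (8.89 × 20.87)
  = 40.01 / 185.5343 ≈ 0.216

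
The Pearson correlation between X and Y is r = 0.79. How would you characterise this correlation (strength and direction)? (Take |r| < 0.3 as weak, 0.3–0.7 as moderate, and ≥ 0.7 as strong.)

strong positive

r = 0.79 > 0 so the relationship is positive.
|r| = 0.79, which falls in the strong range.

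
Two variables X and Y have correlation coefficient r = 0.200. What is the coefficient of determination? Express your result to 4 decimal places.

r² = (0.200)² = 0.0400

0.0400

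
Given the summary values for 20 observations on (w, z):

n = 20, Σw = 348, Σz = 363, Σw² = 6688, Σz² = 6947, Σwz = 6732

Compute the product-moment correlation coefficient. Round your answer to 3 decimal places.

r = (nΣwz − ΣwΣz) / √[(nΣw² − (Σw)²)(nΣz² − (Σz)²)]
Numerator: 20×6732 − 348×363 = 8316
Denominator: √[(133760 − 121104)(138940 − 131769)] = √[12656 × 7171] = 9526.6036
r = 8316 / 9526.6036 ≈ 0.873

0.873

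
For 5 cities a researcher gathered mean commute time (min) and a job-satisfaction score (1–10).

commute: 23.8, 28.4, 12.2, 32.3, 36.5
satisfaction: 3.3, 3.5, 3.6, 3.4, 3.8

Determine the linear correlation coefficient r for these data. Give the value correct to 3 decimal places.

n = 5, Σx = 133.2, Σy = 17.6, Σx² = 3897.38, Σy² = 62.1, Σxy = 470.38
nΣxy − ΣxΣy = 2351.9 − 2344.32 = 7.58
nΣx² − (Σx)² = 19486.9 − 17742.24 = 1744.66; nΣy² − (Σy)² = 310.5 − 309.76 = 0.74
r = 7.58 / √(1744.66 × 0.74) = 7.58 / 35.9312 ≈ 0.211

0.211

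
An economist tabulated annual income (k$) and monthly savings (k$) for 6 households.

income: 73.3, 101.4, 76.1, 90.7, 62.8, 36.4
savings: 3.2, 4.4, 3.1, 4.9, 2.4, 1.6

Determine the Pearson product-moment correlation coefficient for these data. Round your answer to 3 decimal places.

n = 6, Σx = 440.7, Σy = 19.6, Σx² = 34941.35, Σy² = 71.54, Σxy = 1570.02
nΣxy − ΣxΣy = 9420.12 − 8637.72 = 782.4
nΣx² − (Σx)² = 209648.1 − 194216.49 = 15431.61; nΣy² − (Σy)² = 429.24 − 384.16 = 45.08
r = 782.4 / √(15431.61 × 45.08) = 782.4 / 834.0605 ≈ 0.938

0.938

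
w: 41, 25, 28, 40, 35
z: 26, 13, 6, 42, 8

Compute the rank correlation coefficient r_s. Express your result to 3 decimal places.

Rank w: 5, 1, 2, 4, 3
Rank z: 4, 3, 1, 5, 2
d = rank(w) − rank(z): 1, -2, 1, -1, 1; Σd² = 8
ρ = 1 − 6Σd² / [n(n²−1)] = 1 − 6×8 / (5×24) = 1 − 48/120 ≈ 0.600

0.600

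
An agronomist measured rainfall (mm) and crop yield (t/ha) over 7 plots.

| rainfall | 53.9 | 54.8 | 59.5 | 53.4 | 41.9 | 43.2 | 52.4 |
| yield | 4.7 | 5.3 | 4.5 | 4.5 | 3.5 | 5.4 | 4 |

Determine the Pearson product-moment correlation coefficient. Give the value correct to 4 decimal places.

0.1888

n = 7, Σx = 359.1, Σy = 31.9, Σx² = 18667.67, Σy² = 148.09, Σxy = 1641.35
nΣxy − ΣxΣy = 11489.45 − 11455.29 = 34.16
nΣx² − (Σx)² = 130673.69 − 128952.81 = 1720.88; nΣy² − (Σy)² = 1036.63 − 1017.61 = 19.02
r = 34.16 / √(1720.88 × 19.02) = 34.16 / 180.9175 ≈ 0.1888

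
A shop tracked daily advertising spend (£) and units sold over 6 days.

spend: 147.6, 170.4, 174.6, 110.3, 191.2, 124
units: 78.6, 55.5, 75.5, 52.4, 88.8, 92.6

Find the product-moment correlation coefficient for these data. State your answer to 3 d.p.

0.242

n = 6, Σx = 918.1, Σy = 443.4, Σx² = 145406.61, Σy² = 34164.42, Σxy = 68481.54
nΣxy − ΣxΣy = 410889.24 − 407085.54 = 3803.7
nΣx² − (Σx)² = 872439.66 − 842907.61 = 29532.05; nΣy² − (Σy)² = 204986.52 − 196603.56 = 8382.96
r = 3803.7 / √(29532.05 × 8382.96) = 3803.7 / 15734.2300 ≈ 0.242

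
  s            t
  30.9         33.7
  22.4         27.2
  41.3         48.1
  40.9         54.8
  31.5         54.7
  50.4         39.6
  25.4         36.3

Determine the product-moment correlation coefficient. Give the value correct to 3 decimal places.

0.483

n = 7, Σs = 242.8, Σt = 294.4, Σs² = 9012.64, Σt² = 13070.12, Σst = 10519.37
nΣst − ΣsΣt = 73635.59 − 71480.32 = 2155.27
nΣs² − (Σs)² = 63088.48 − 58951.84 = 4136.64; nΣt² − (Σt)² = 91490.84 − 86671.36 = 4819.48
r = 2155.27 / √(4136.64 × 4819.48) = 2155.27 / 4465.0256 ≈ 0.483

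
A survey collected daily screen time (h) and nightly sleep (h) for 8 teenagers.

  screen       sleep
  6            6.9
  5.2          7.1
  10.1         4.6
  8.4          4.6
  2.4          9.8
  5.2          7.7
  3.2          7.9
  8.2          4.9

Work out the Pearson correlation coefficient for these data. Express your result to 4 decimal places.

n = 8, Σx = 48.7, Σy = 53.5, Σx² = 345.89, Σy² = 382.09, Σxy = 292.44
nΣxy − ΣxΣy = 2339.52 − 2605.45 = -265.93
nΣx² − (Σx)² = 2767.12 − 2371.69 = 395.43; nΣy² − (Σy)² = 3056.72 − 2862.25 = 194.47
r = -265.93 / √(395.43 × 194.47) = -265.93 / 277.3072 ≈ -0.9590

-0.9590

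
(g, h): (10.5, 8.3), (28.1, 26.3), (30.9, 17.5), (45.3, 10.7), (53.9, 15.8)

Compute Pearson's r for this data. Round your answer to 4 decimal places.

n = 5, Σg = 168.7, Σh = 78.6, Σg² = 6811.97, Σh² = 1430.96, Σgh = 2703.26
nΣgh − ΣgΣh = 13516.3 − 13259.82 = 256.48
nΣg² − (Σg)² = 34059.85 − 28459.69 = 5600.16; nΣh² − (Σh)² = 7154.8 − 6177.96 = 976.84
r = 256.48 / √(5600.16 × 976.84) = 256.48 / 2338.9015 ≈ 0.1097

0.1097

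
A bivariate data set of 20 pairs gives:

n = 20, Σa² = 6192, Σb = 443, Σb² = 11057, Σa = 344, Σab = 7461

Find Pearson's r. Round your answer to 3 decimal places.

r = (nΣab − ΣaΣb) / √[(nΣa² − (Σa)²)(nΣb² − (Σb)²)]
Numerator: 20×7461 − 344×443 = -3172
Denominator: √[(123840 − 118336)(221140 − 196249)] = √[5504 × 24891] = 11704.7026
r = -3172 / 11704.7026 ≈ -0.271

-0.271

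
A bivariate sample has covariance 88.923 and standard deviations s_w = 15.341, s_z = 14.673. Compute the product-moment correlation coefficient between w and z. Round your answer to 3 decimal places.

0.395

r = Cov(w,z) / (s_w · s_z) = 88.923 / (15.341 × 14.673)
  = 88.923 / 225.0985 ≈ 0.395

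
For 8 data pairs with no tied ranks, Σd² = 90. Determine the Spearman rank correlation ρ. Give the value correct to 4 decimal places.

-0.0714

ρ = 1 − 6Σd² / [n(n²−1)] = 1 − 6×90 / (8×63)
  = 1 − 540/504 = 1 − 1.07143 ≈ -0.0714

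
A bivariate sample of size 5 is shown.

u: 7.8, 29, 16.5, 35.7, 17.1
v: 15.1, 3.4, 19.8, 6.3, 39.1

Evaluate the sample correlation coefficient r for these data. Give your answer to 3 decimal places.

-0.543

n = 5, Σu = 106.1, Σv = 83.7, Σu² = 2740.99, Σv² = 2200.11, Σuv = 1436.6
nΣuv − ΣuΣv = 7183 − 8880.57 = -1697.57
nΣu² − (Σu)² = 13704.95 − 11257.21 = 2447.74; nΣv² − (Σv)² = 11000.55 − 7005.69 = 3994.86
r = -1697.57 / √(2447.74 × 3994.86) = -1697.57 / 3127.0399 ≈ -0.543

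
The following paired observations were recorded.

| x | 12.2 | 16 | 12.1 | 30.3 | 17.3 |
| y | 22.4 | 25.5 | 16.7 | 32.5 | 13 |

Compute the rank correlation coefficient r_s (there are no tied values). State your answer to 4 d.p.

Rank x: 2, 3, 1, 5, 4
Rank y: 3, 4, 2, 5, 1
d = rank(x) − rank(y): -1, -1, -1, 0, 3; Σd² = 12
ρ = 1 − 6Σd² / [n(n²−1)] = 1 − 6×12 / (5×24) = 1 − 72/120 ≈ 0.4000

0.4000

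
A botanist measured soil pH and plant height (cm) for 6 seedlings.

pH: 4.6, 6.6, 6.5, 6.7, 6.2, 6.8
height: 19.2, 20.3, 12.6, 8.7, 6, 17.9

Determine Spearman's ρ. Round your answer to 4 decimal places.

0.0286

Rank pH: 1, 4, 3, 5, 2, 6
Rank height: 5, 6, 3, 2, 1, 4
d = rank(pH) − rank(height): -4, -2, 0, 3, 1, 2; Σd² = 34
ρ = 1 − 6Σd² / [n(n²−1)] = 1 − 6×34 / (6×35) = 1 − 204/210 ≈ 0.0286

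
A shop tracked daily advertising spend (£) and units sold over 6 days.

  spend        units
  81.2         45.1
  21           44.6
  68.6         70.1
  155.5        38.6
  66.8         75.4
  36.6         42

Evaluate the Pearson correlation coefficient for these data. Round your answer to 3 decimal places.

-0.171

n = 6, Σx = 429.7, Σy = 315.8, Σx² = 41722.45, Σy² = 17876.3, Σxy = 21983.8
nΣxy − ΣxΣy = 131902.8 − 135699.26 = -3796.46
nΣx² − (Σx)² = 250334.7 − 184642.09 = 65692.61; nΣy² − (Σy)² = 107257.8 − 99729.64 = 7528.16
r = -3796.46 / √(65692.61 × 7528.16) = -3796.46 / 22238.3560 ≈ -0.171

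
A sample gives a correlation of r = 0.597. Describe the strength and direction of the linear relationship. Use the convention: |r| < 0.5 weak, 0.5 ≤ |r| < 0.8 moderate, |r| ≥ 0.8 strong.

r = 0.597 > 0 so the relationship is positive.
|r| = 0.597, which falls in the moderate range.

moderate positive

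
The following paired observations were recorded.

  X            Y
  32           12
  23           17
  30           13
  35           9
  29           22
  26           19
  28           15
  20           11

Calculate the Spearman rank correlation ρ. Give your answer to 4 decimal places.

Rank X: 7, 2, 6, 8, 5, 3, 4, 1
Rank Y: 3, 6, 4, 1, 8, 7, 5, 2
d = rank(X) − rank(Y): 4, -4, 2, 7, -3, -4, -1, -1; Σd² = 112
ρ = 1 − 6Σd² / [n(n²−1)] = 1 − 6×112 / (8×63) = 1 − 672/504 ≈ -0.3333

-0.3333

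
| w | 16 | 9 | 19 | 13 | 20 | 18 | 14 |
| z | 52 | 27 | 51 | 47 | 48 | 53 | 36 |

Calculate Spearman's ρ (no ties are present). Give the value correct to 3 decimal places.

0.643

Rank w: 4, 1, 6, 2, 7, 5, 3
Rank z: 6, 1, 5, 3, 4, 7, 2
d = rank(w) − rank(z): -2, 0, 1, -1, 3, -2, 1; Σd² = 20
ρ = 1 − 6Σd² / [n(n²−1)] = 1 − 6×20 / (7×48) = 1 − 120/336 ≈ 0.643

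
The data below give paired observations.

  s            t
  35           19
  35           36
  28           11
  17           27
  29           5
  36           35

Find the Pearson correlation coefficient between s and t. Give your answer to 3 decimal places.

n = 6, Σs = 180, Σt = 133, Σs² = 5660, Σt² = 3757, Σst = 4097
nΣst − ΣsΣt = 24582 − 23940 = 642
nΣs² − (Σs)² = 33960 − 32400 = 1560; nΣt² − (Σt)² = 22542 − 17689 = 4853
r = 642 / √(1560 × 4853) = 642 / 2751.4869 ≈ 0.233

0.233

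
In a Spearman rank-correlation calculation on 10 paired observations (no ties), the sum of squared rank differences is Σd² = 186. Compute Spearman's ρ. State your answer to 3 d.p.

-0.127

ρ = 1 − 6Σd² / [n(n²−1)] = 1 − 6×186 / (10×99)
  = 1 − 1116/990 = 1 − 1.1273 ≈ -0.127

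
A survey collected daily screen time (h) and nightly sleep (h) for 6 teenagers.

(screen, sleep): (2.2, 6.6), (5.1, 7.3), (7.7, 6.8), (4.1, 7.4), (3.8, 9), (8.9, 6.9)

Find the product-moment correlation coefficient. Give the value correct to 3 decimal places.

-0.285

n = 6, Σx = 31.8, Σy = 44, Σx² = 200.6, Σy² = 326.46, Σxy = 230.06
nΣxy − ΣxΣy = 1380.36 − 1399.2 = -18.84
nΣx² − (Σx)² = 1203.6 − 1011.24 = 192.36; nΣy² − (Σy)² = 1958.76 − 1936 = 22.76
r = -18.84 / √(192.36 × 22.76) = -18.84 / 66.1673 ≈ -0.285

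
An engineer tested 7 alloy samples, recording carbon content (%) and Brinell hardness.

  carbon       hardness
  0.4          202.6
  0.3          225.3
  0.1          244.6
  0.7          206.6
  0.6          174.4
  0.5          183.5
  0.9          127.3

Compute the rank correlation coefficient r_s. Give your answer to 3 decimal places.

-0.786

Rank carbon: 3, 2, 1, 6, 5, 4, 7
Rank hardness: 4, 6, 7, 5, 2, 3, 1
d = rank(carbon) − rank(hardness): -1, -4, -6, 1, 3, 1, 6; Σd² = 100
ρ = 1 − 6Σd² / [n(n²−1)] = 1 − 6×100 / (7×48) = 1 − 600/336 ≈ -0.786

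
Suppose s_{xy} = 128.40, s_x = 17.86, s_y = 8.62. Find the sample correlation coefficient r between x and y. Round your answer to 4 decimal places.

0.8340

r = Cov(x,y) / (s_x · s_y) = 128.40 / (17.86 × 8.62)
  = 128.40 / 153.9532 ≈ 0.8340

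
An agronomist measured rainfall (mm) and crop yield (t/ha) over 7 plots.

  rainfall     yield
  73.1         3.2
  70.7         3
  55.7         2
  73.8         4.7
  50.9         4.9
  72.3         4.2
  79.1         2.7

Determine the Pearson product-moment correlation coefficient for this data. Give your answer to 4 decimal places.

n = 7, Σx = 475.6, Σy = 24.7, Σx² = 32965.94, Σy² = 94.27, Σxy = 1670.92
nΣxy − ΣxΣy = 11696.44 − 11747.32 = -50.88
nΣx² − (Σx)² = 230761.58 − 226195.36 = 4566.22; nΣy² − (Σy)² = 659.89 − 610.09 = 49.8
r = -50.88 / √(4566.22 × 49.8) = -50.88 / 476.8624 ≈ -0.1067

-0.1067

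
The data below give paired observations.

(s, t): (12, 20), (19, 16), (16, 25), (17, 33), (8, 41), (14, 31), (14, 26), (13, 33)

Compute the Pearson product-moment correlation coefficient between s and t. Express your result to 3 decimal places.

-0.628

n = 8, Σs = 113, Σt = 225, Σs² = 1675, Σt² = 6777, Σst = 3060
nΣst − ΣsΣt = 24480 − 25425 = -945
nΣs² − (Σs)² = 13400 − 12769 = 631; nΣt² − (Σt)² = 54216 − 50625 = 3591
r = -945 / √(631 × 3591) = -945 / 1505.2976 ≈ -0.628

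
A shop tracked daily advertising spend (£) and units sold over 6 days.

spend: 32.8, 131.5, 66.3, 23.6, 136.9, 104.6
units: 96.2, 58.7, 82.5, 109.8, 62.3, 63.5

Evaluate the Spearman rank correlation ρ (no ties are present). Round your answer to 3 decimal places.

-0.943

Rank spend: 2, 5, 3, 1, 6, 4
Rank units: 5, 1, 4, 6, 2, 3
d = rank(spend) − rank(units): -3, 4, -1, -5, 4, 1; Σd² = 68
ρ = 1 − 6Σd² / [n(n²−1)] = 1 − 6×68 / (6×35) = 1 − 408/210 ≈ -0.943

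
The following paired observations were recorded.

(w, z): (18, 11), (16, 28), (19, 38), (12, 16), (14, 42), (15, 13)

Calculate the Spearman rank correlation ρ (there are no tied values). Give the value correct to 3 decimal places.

-0.086

Rank w: 5, 4, 6, 1, 2, 3
Rank z: 1, 4, 5, 3, 6, 2
d = rank(w) − rank(z): 4, 0, 1, -2, -4, 1; Σd² = 38
ρ = 1 − 6Σd² / [n(n²−1)] = 1 − 6×38 / (6×35) = 1 − 228/210 ≈ -0.086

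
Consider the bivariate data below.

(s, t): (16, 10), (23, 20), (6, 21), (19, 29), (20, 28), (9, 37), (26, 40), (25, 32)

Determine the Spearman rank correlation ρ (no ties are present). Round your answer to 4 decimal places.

0.3810

Rank s: 3, 6, 1, 4, 5, 2, 8, 7
Rank t: 1, 2, 3, 5, 4, 7, 8, 6
d = rank(s) − rank(t): 2, 4, -2, -1, 1, -5, 0, 1; Σd² = 52
ρ = 1 − 6Σd² / [n(n²−1)] = 1 − 6×52 / (8×63) = 1 − 312/504 ≈ 0.3810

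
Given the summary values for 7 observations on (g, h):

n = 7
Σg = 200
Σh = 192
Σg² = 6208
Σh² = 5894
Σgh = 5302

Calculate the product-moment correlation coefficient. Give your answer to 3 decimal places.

-0.330

r = (nΣgh − ΣgΣh) / √[(nΣg² − (Σg)²)(nΣh² − (Σh)²)]
Numerator: 7×5302 − 200×192 = -1286
Denominator: √[(43456 − 40000)(41258 − 36864)] = √[3456 × 4394] = 3896.8788
r = -1286 / 3896.8788 ≈ -0.330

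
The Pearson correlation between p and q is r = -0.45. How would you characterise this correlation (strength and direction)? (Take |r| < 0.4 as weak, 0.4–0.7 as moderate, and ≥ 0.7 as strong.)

r = -0.45 < 0 so the relationship is negative.
|r| = 0.45, which falls in the moderate range.

moderate negative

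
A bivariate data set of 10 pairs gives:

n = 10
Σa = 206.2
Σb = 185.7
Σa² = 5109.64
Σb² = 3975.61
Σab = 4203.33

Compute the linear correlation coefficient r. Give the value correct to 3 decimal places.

r = (nΣab − ΣaΣb) / √[(nΣa² − (Σa)²)(nΣb² − (Σb)²)]
Numerator: 10×4203.33 − 206.2×185.7 = 3741.96
Denominator: √[(51096.4 − 42518.44)(39756.1 − 34484.49)] = √[8577.96 × 5271.61] = 6724.5565
r = 3741.96 / 6724.5565 ≈ 0.556

0.556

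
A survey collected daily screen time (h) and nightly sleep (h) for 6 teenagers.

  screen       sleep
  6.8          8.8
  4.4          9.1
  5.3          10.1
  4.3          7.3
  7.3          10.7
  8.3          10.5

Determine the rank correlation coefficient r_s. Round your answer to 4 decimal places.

Rank screen: 4, 2, 3, 1, 5, 6
Rank sleep: 2, 3, 4, 1, 6, 5
d = rank(screen) − rank(sleep): 2, -1, -1, 0, -1, 1; Σd² = 8
ρ = 1 − 6Σd² / [n(n²−1)] = 1 − 6×8 / (6×35) = 1 − 48/210 ≈ 0.7714

0.7714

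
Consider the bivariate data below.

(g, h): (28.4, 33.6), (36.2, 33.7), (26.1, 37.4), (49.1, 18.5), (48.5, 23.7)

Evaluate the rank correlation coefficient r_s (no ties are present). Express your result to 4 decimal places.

Rank g: 2, 3, 1, 5, 4
Rank h: 3, 4, 5, 1, 2
d = rank(g) − rank(h): -1, -1, -4, 4, 2; Σd² = 38
ρ = 1 − 6Σd² / [n(n²−1)] = 1 − 6×38 / (5×24) = 1 − 228/120 ≈ -0.9000

-0.9000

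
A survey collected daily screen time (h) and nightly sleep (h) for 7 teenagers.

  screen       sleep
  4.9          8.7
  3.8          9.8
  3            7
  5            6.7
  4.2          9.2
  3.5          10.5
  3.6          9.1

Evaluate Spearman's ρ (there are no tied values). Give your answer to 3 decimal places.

-0.357

Rank screen: 6, 4, 1, 7, 5, 2, 3
Rank sleep: 3, 6, 2, 1, 5, 7, 4
d = rank(screen) − rank(sleep): 3, -2, -1, 6, 0, -5, -1; Σd² = 76
ρ = 1 − 6Σd² / [n(n²−1)] = 1 − 6×76 / (7×48) = 1 − 456/336 ≈ -0.357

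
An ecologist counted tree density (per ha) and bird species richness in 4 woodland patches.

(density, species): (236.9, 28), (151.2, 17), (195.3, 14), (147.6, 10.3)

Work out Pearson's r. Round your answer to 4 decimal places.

n = 4, Σx = 731, Σy = 69.3, Σx² = 138910.9, Σy² = 1375.09, Σxy = 13458.08
nΣxy − ΣxΣy = 53832.32 − 50658.3 = 3174.02
nΣx² − (Σx)² = 555643.6 − 534361 = 21282.6; nΣy² − (Σy)² = 5500.36 − 4802.49 = 697.87
r = 3174.02 / √(21282.6 × 697.87) = 3174.02 / 3853.8926 ≈ 0.8236

0.8236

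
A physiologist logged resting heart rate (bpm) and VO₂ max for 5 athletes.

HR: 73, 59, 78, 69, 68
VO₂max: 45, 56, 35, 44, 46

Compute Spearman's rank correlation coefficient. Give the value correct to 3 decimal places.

-0.900

Rank HR: 4, 1, 5, 3, 2
Rank VO₂max: 3, 5, 1, 2, 4
d = rank(HR) − rank(VO₂max): 1, -4, 4, 1, -2; Σd² = 38
ρ = 1 − 6Σd² / [n(n²−1)] = 1 − 6×38 / (5×24) = 1 − 228/120 ≈ -0.900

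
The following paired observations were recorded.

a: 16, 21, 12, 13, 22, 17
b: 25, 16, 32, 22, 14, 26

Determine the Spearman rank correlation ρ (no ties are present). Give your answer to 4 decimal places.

-0.7714

Rank a: 3, 5, 1, 2, 6, 4
Rank b: 4, 2, 6, 3, 1, 5
d = rank(a) − rank(b): -1, 3, -5, -1, 5, -1; Σd² = 62
ρ = 1 − 6Σd² / [n(n²−1)] = 1 − 6×62 / (6×35) = 1 − 372/210 ≈ -0.7714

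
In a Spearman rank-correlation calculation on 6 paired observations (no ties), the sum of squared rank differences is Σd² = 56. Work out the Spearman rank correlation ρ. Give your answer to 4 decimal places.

-0.6000

ρ = 1 − 6Σd² / [n(n²−1)] = 1 − 6×56 / (6×35)
  = 1 − 336/210 = 1 − 1.60000 ≈ -0.6000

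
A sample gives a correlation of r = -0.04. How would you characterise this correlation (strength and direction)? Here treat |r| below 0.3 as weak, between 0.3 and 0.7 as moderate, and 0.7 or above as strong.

weak negative

r = -0.04 < 0 so the relationship is negative.
|r| = 0.04, which falls in the weak range.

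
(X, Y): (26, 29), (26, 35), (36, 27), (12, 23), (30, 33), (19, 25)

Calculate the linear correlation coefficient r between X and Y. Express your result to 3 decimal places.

0.543

n = 6, ΣX = 149, ΣY = 172, ΣX² = 4053, ΣY² = 5038, ΣXY = 4377
nΣXY − ΣXΣY = 26262 − 25628 = 634
nΣX² − (ΣX)² = 24318 − 22201 = 2117; nΣY² − (ΣY)² = 30228 − 29584 = 644
r = 634 / √(2117 × 644) = 634 / 1167.6249 ≈ 0.543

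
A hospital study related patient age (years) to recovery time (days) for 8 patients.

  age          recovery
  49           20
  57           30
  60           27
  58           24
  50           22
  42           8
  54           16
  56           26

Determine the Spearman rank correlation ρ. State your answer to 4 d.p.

Rank age: 2, 6, 8, 7, 3, 1, 4, 5
Rank recovery: 3, 8, 7, 5, 4, 1, 2, 6
d = rank(age) − rank(recovery): -1, -2, 1, 2, -1, 0, 2, -1; Σd² = 16
ρ = 1 − 6Σd² / [n(n²−1)] = 1 − 6×16 / (8×63) = 1 − 96/504 ≈ 0.8095

0.8095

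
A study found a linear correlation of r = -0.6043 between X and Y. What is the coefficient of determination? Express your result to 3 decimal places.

0.365

r² = (-0.6043)² = 0.365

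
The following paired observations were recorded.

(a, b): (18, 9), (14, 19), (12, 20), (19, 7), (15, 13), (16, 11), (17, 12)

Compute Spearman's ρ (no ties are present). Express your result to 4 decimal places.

-0.9643

Rank a: 6, 2, 1, 7, 3, 4, 5
Rank b: 2, 6, 7, 1, 5, 3, 4
d = rank(a) − rank(b): 4, -4, -6, 6, -2, 1, 1; Σd² = 110
ρ = 1 − 6Σd² / [n(n²−1)] = 1 − 6×110 / (7×48) = 1 − 660/336 ≈ -0.9643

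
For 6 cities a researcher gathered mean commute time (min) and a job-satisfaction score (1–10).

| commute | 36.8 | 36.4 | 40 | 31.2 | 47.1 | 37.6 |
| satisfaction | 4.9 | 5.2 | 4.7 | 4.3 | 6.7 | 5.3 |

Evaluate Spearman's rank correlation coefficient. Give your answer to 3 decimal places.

0.600

Rank commute: 3, 2, 5, 1, 6, 4
Rank satisfaction: 3, 4, 2, 1, 6, 5
d = rank(commute) − rank(satisfaction): 0, -2, 3, 0, 0, -1; Σd² = 14
ρ = 1 − 6Σd² / [n(n²−1)] = 1 − 6×14 / (6×35) = 1 − 84/210 ≈ 0.600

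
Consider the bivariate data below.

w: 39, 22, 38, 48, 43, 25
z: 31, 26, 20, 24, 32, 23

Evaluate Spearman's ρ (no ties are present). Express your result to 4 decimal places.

Rank w: 4, 1, 3, 6, 5, 2
Rank z: 5, 4, 1, 3, 6, 2
d = rank(w) − rank(z): -1, -3, 2, 3, -1, 0; Σd² = 24
ρ = 1 − 6Σd² / [n(n²−1)] = 1 − 6×24 / (6×35) = 1 − 144/210 ≈ 0.3143

0.3143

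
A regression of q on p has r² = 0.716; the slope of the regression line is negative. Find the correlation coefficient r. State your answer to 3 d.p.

|r| = √0.716 = 0.846
The association is negative, so r = −0.846.

-0.846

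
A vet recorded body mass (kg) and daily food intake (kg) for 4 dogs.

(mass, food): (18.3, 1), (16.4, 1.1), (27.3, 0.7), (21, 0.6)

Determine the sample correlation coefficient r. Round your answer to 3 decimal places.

n = 4, Σx = 83, Σy = 3.4, Σx² = 1790.14, Σy² = 3.06, Σxy = 68.05
nΣxy − ΣxΣy = 272.2 − 282.2 = -10
nΣx² − (Σx)² = 7160.56 − 6889 = 271.56; nΣy² − (Σy)² = 12.24 − 11.56 = 0.68
r = -10 / √(271.56 × 0.68) = -10 / 13.5890 ≈ -0.736

-0.736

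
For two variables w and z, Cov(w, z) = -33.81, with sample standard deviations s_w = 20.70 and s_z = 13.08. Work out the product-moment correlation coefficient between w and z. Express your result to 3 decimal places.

-0.125

r = Cov(w,z) / (s_w · s_z) = -33.81 / (20.70 × 13.08)
  = -33.81 / 270.7560 ≈ -0.125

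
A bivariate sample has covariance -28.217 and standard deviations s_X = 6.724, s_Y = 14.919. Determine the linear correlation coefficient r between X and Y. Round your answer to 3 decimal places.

r = Cov(X,Y) / (s_X · s_Y) = -28.217 / (6.724 × 14.919)
  = -28.217 / 100.3154 ≈ -0.281

-0.281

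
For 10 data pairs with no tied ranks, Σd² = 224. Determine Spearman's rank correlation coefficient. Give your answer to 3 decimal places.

-0.358

ρ = 1 − 6Σd² / [n(n²−1)] = 1 − 6×224 / (10×99)
  = 1 − 1344/990 = 1 − 1.3576 ≈ -0.358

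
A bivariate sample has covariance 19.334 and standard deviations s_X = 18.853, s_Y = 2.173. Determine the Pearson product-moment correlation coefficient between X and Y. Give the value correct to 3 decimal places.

0.472

r = Cov(X,Y) / (s_X · s_Y) = 19.334 / (18.853 × 2.173)
  = 19.334 / 40.9676 ≈ 0.472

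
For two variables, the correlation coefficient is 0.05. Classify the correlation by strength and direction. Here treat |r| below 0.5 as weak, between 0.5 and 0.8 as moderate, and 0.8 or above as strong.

weak positive

r = 0.05 > 0 so the relationship is positive.
|r| = 0.05, which falls in the weak range.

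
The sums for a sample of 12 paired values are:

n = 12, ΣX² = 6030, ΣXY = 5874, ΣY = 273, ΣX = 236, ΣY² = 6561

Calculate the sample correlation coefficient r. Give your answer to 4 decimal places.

0.7241

r = (nΣXY − ΣXΣY) / √[(nΣX² − (ΣX)²)(nΣY² − (ΣY)²)]
Numerator: 12×5874 − 236×273 = 6060
Denominator: √[(72360 − 55696)(78732 − 74529)] = √[16664 × 4203] = 8368.9182
r = 6060 / 8368.9182 ≈ 0.7241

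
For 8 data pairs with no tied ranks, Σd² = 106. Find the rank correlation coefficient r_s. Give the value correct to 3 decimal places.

-0.262

ρ = 1 − 6Σd² / [n(n²−1)] = 1 − 6×106 / (8×63)
  = 1 − 636/504 = 1 − 1.2619 ≈ -0.262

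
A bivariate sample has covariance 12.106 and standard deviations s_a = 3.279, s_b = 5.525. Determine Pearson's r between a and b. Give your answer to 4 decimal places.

r = Cov(a,b) / (s_a · s_b) = 12.106 / (3.279 × 5.525)
  = 12.106 / 18.1165 ≈ 0.6682

0.6682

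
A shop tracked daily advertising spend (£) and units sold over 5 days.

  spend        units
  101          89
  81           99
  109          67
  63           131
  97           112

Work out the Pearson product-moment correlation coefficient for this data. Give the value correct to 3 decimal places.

n = 5, Σx = 451, Σy = 498, Σx² = 42021, Σy² = 51916, Σxy = 43428
nΣxy − ΣxΣy = 217140 − 224598 = -7458
nΣx² − (Σx)² = 210105 − 203401 = 6704; nΣy² − (Σy)² = 259580 − 248004 = 11576
r = -7458 / √(6704 × 11576) = -7458 / 8809.3986 ≈ -0.847

-0.847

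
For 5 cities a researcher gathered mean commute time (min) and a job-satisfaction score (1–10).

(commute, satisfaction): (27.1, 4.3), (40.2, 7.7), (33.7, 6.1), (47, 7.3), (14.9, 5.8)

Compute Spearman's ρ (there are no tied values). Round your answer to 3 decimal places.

0.800

Rank commute: 2, 4, 3, 5, 1
Rank satisfaction: 1, 5, 3, 4, 2
d = rank(commute) − rank(satisfaction): 1, -1, 0, 1, -1; Σd² = 4
ρ = 1 − 6Σd² / [n(n²−1)] = 1 − 6×4 / (5×24) = 1 − 24/120 ≈ 0.800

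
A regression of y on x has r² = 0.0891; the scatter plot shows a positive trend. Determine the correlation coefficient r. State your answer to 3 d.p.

0.298

|r| = √0.0891 = 0.298
The association is positive, so r = 0.298.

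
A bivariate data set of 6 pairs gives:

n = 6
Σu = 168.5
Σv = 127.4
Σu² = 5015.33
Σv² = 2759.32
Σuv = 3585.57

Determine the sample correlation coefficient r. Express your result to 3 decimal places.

0.063

r = (nΣuv − ΣuΣv) / √[(nΣu² − (Σu)²)(nΣv² − (Σv)²)]
Numerator: 6×3585.57 − 168.5×127.4 = 46.52
Denominator: √[(30091.98 − 28392.25)(16555.92 − 16230.76)] = √[1699.73 × 325.16] = 743.4273
r = 46.52 / 743.4273 ≈ 0.063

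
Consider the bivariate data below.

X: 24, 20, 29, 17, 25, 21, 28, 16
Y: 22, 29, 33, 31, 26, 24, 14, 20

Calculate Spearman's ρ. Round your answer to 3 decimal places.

Rank X: 5, 3, 8, 2, 6, 4, 7, 1
Rank Y: 3, 6, 8, 7, 5, 4, 1, 2
d = rank(X) − rank(Y): 2, -3, 0, -5, 1, 0, 6, -1; Σd² = 76
ρ = 1 − 6Σd² / [n(n²−1)] = 1 − 6×76 / (8×63) = 1 − 456/504 ≈ 0.095

0.095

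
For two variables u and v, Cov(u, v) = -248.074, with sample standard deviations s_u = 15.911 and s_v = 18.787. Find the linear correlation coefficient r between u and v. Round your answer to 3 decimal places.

r = Cov(u,v) / (s_u · s_v) = -248.074 / (15.911 × 18.787)
  = -248.074 / 298.9200 ≈ -0.830

-0.830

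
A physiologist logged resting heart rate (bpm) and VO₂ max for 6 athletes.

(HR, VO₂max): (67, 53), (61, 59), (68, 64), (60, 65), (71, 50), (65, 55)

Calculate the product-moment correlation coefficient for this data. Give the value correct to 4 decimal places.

-0.6121

n = 6, Σx = 392, Σy = 346, Σx² = 25700, Σy² = 20136, Σxy = 22527
nΣxy − ΣxΣy = 135162 − 135632 = -470
nΣx² − (Σx)² = 154200 − 153664 = 536; nΣy² − (Σy)² = 120816 − 119716 = 1100
r = -470 / √(536 × 1100) = -470 / 767.8542 ≈ -0.6121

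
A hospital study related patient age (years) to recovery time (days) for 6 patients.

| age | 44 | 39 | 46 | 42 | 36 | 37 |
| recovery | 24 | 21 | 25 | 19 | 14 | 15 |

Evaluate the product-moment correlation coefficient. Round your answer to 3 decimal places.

n = 6, Σx = 244, Σy = 118, Σx² = 10002, Σy² = 2424, Σxy = 4882
nΣxy − ΣxΣy = 29292 − 28792 = 500
nΣx² − (Σx)² = 60012 − 59536 = 476; nΣy² − (Σy)² = 14544 − 13924 = 620
r = 500 / √(476 × 620) = 500 / 543.2495 ≈ 0.920

0.920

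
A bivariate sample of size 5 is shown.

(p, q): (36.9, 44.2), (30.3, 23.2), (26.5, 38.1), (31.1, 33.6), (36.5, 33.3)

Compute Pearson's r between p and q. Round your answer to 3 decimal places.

0.312

n = 5, Σp = 161.3, Σq = 172.4, Σp² = 5281.41, Σq² = 6181.34, Σpq = 5604
nΣpq − ΣpΣq = 28020 − 27808.12 = 211.88
nΣp² − (Σp)² = 26407.05 − 26017.69 = 389.36; nΣq² − (Σq)² = 30906.7 − 29721.76 = 1184.94
r = 211.88 / √(389.36 × 1184.94) = 211.88 / 679.2409 ≈ 0.312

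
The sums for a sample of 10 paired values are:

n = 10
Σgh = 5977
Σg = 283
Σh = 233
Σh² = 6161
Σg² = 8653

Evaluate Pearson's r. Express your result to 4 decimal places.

r = (nΣgh − ΣgΣh) / √[(nΣg² − (Σg)²)(nΣh² − (Σh)²)]
Numerator: 10×5977 − 283×233 = -6169
Denominator: √[(86530 − 80089)(61610 − 54289)] = √[6441 × 7321] = 6866.9179
r = -6169 / 6866.9179 ≈ -0.8984

-0.8984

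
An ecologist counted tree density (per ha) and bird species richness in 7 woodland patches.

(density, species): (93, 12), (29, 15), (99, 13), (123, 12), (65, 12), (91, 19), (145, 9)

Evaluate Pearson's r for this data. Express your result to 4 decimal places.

n = 7, Σx = 645, Σy = 92, Σx² = 67951, Σy² = 1268, Σxy = 8128
nΣxy − ΣxΣy = 56896 − 59340 = -2444
nΣx² − (Σx)² = 475657 − 416025 = 59632; nΣy² − (Σy)² = 8876 − 8464 = 412
r = -2444 / √(59632 × 412) = -2444 / 4956.6505 ≈ -0.4931

-0.4931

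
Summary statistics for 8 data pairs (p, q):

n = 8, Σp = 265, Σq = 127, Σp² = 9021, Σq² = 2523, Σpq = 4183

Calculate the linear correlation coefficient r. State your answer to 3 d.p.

-0.068

r = (nΣpq − ΣpΣq) / √[(nΣp² − (Σp)²)(nΣq² − (Σq)²)]
Numerator: 8×4183 − 265×127 = -191
Denominator: √[(72168 − 70225)(20184 − 16129)] = √[1943 × 4055] = 2806.9316
r = -191 / 2806.9316 ≈ -0.068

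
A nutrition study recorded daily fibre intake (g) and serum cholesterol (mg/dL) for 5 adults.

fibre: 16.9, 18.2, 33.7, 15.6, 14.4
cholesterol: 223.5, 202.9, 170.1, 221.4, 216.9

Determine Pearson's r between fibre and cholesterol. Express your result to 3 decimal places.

-0.954

n = 5, Σx = 98.8, Σy = 1034.8, Σx² = 2203.26, Σy² = 216118.24, Σxy = 19779.5
nΣxy − ΣxΣy = 98897.5 − 102238.24 = -3340.74
nΣx² − (Σx)² = 11016.3 − 9761.44 = 1254.86; nΣy² − (Σy)² = 1080591.2 − 1070811.04 = 9780.16
r = -3340.74 / √(1254.86 × 9780.16) = -3340.74 / 3503.2459 ≈ -0.954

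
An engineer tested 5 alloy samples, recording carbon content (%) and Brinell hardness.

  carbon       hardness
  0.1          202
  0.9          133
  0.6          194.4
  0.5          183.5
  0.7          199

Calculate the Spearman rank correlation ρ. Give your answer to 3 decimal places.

-0.600

Rank carbon: 1, 5, 3, 2, 4
Rank hardness: 5, 1, 3, 2, 4
d = rank(carbon) − rank(hardness): -4, 4, 0, 0, 0; Σd² = 32
ρ = 1 − 6Σd² / [n(n²−1)] = 1 − 6×32 / (5×24) = 1 − 192/120 ≈ -0.600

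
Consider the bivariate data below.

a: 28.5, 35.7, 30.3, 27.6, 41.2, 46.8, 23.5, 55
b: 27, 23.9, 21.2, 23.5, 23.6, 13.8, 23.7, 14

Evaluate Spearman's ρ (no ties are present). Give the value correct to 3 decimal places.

Rank a: 3, 5, 4, 2, 6, 7, 1, 8
Rank b: 8, 7, 3, 4, 5, 1, 6, 2
d = rank(a) − rank(b): -5, -2, 1, -2, 1, 6, -5, 6; Σd² = 132
ρ = 1 − 6Σd² / [n(n²−1)] = 1 − 6×132 / (8×63) = 1 − 792/504 ≈ -0.571

-0.571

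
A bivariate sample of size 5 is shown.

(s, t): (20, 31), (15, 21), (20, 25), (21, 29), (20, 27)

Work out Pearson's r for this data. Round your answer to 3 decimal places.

0.827

n = 5, Σs = 96, Σt = 133, Σs² = 1866, Σt² = 3597, Σst = 2584
nΣst − ΣsΣt = 12920 − 12768 = 152
nΣs² − (Σs)² = 9330 − 9216 = 114; nΣt² − (Σt)² = 17985 − 17689 = 296
r = 152 / √(114 × 296) = 152 / 183.6954 ≈ 0.827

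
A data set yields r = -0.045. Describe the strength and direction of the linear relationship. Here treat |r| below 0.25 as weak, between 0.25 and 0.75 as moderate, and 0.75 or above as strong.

weak negative

r = -0.045 < 0 so the relationship is negative.
|r| = 0.045, which falls in the weak range.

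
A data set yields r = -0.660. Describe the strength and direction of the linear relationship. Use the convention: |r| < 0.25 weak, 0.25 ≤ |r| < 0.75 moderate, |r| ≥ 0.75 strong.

moderate negative

r = -0.660 < 0 so the relationship is negative.
|r| = 0.660, which falls in the moderate range.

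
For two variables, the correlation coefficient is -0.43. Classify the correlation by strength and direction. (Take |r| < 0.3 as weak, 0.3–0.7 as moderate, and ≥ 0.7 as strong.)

moderate negative

r = -0.43 < 0 so the relationship is negative.
|r| = 0.43, which falls in the moderate range.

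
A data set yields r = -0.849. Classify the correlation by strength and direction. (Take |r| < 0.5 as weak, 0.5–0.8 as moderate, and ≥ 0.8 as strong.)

r = -0.849 < 0 so the relationship is negative.
|r| = 0.849, which falls in the strong range.

strong negative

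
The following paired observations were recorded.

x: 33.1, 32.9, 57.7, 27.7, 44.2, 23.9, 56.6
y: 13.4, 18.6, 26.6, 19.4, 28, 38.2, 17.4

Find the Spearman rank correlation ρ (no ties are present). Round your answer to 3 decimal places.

-0.250

Rank x: 4, 3, 7, 2, 5, 1, 6
Rank y: 1, 3, 5, 4, 6, 7, 2
d = rank(x) − rank(y): 3, 0, 2, -2, -1, -6, 4; Σd² = 70
ρ = 1 − 6Σd² / [n(n²−1)] = 1 − 6×70 / (7×48) = 1 − 420/336 ≈ -0.250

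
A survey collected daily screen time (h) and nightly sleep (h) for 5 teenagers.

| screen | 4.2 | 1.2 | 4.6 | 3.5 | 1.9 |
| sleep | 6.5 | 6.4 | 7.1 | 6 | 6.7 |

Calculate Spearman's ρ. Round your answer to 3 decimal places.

0.500

Rank screen: 4, 1, 5, 3, 2
Rank sleep: 3, 2, 5, 1, 4
d = rank(screen) − rank(sleep): 1, -1, 0, 2, -2; Σd² = 10
ρ = 1 − 6Σd² / [n(n²−1)] = 1 − 6×10 / (5×24) = 1 − 60/120 ≈ 0.500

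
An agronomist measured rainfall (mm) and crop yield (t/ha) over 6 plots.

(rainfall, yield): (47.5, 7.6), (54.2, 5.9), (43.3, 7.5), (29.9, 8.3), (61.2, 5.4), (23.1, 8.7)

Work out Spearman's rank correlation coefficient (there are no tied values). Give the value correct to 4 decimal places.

Rank rainfall: 4, 5, 3, 2, 6, 1
Rank yield: 4, 2, 3, 5, 1, 6
d = rank(rainfall) − rank(yield): 0, 3, 0, -3, 5, -5; Σd² = 68
ρ = 1 − 6Σd² / [n(n²−1)] = 1 − 6×68 / (6×35) = 1 − 408/210 ≈ -0.9429

-0.9429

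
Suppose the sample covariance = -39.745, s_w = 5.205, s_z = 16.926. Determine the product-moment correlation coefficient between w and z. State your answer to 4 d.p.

-0.4511

r = Cov(w,z) / (s_w · s_z) = -39.745 / (5.205 × 16.926)
  = -39.745 / 88.0998 ≈ -0.4511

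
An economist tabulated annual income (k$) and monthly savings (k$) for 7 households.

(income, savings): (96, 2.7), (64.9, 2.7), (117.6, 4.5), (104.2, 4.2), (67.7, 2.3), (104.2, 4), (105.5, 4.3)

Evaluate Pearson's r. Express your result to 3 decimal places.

0.881

n = 7, Σx = 660.1, Σy = 24.7, Σx² = 64686.59, Σy² = 92.25, Σxy = 2427.43
nΣxy − ΣxΣy = 16992.01 − 16304.47 = 687.54
nΣx² − (Σx)² = 452806.13 − 435732.01 = 17074.12; nΣy² − (Σy)² = 645.75 − 610.09 = 35.66
r = 687.54 / √(17074.12 × 35.66) = 687.54 / 780.2968 ≈ 0.881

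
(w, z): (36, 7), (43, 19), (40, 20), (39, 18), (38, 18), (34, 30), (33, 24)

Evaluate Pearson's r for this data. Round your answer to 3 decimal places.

n = 7, Σw = 263, Σz = 136, Σw² = 9955, Σz² = 2934, Σwz = 5067
nΣwz − ΣwΣz = 35469 − 35768 = -299
nΣw² − (Σw)² = 69685 − 69169 = 516; nΣz² − (Σz)² = 20538 − 18496 = 2042
r = -299 / √(516 × 2042) = -299 / 1026.4853 ≈ -0.291

-0.291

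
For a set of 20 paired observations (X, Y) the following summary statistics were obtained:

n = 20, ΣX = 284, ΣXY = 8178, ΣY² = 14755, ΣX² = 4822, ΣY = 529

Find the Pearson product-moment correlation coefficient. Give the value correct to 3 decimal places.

0.859

r = (nΣXY − ΣXΣY) / √[(nΣX² − (ΣX)²)(nΣY² − (ΣY)²)]
Numerator: 20×8178 − 284×529 = 13324
Denominator: √[(96440 − 80656)(295100 − 279841)] = √[15784 × 15259] = 15519.2801
r = 13324 / 15519.2801 ≈ 0.859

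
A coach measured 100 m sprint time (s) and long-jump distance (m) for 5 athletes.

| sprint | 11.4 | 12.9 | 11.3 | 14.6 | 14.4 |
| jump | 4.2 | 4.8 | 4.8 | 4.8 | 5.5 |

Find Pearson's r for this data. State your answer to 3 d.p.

0.671

n = 5, Σx = 64.6, Σy = 24.1, Σx² = 844.58, Σy² = 117.01, Σxy = 313.32
nΣxy − ΣxΣy = 1566.6 − 1556.86 = 9.74
nΣx² − (Σx)² = 4222.9 − 4173.16 = 49.74; nΣy² − (Σy)² = 585.05 − 580.81 = 4.24
r = 9.74 / √(49.74 × 4.24) = 9.74 / 14.5223 ≈ 0.671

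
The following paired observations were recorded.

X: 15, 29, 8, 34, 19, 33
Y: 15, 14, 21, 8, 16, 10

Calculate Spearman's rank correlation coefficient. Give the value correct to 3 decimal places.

Rank X: 2, 4, 1, 6, 3, 5
Rank Y: 4, 3, 6, 1, 5, 2
d = rank(X) − rank(Y): -2, 1, -5, 5, -2, 3; Σd² = 68
ρ = 1 − 6Σd² / [n(n²−1)] = 1 − 6×68 / (6×35) = 1 − 408/210 ≈ -0.943

-0.943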